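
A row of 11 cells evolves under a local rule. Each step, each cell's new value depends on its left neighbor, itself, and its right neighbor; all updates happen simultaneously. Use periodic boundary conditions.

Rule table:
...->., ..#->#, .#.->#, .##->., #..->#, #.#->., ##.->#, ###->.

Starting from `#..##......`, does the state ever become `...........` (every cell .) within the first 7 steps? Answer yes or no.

step 1: ###.##....#
step 2: ..#..##..#.
step 3: .####.#####
step 4: ....#.....#
step 5: #..###...##
step 6: ###..##.#..
step 7: ..###.#.###
step 7 is ..###.#.###, still not uniform .

no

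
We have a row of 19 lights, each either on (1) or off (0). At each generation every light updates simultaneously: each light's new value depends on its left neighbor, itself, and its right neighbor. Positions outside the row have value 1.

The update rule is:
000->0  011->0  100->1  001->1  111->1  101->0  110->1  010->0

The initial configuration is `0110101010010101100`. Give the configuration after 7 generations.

1111110010010001110

generation 1: 0010000001100000111
generation 2: 1101000010110001011
generation 3: 1100100100011010001
generation 4: 1111011010101001010
generation 5: 1111001000000110000
generation 6: 1111110100001011001
generation 7: 1111110010010001110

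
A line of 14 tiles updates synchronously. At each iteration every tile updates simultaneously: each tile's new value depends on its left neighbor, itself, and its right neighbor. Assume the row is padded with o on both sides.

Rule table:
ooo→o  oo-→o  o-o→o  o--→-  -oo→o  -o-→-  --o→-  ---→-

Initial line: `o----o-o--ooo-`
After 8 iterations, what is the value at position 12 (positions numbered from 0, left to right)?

o

o-----o---oooo
o---------oooo
o---------oooo  (fixed point — unchanged through iteration 8)
position 12 holds o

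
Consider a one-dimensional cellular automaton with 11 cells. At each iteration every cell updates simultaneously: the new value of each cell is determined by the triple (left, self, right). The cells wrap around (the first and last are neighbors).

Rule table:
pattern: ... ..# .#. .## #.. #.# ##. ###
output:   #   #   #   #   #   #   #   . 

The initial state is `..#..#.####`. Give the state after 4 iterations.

########..#
.......####
########..#  (repeats iteration 1; period 2)
iteration 4: .......####

.......####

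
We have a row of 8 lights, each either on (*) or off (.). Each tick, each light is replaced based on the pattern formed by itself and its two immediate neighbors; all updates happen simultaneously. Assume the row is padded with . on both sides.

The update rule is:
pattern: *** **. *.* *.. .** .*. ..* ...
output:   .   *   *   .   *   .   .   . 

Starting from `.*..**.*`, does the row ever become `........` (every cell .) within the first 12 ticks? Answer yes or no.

yes

tick 1: ....***.
tick 2: ....*.*.
tick 3: .....*..
tick 4: ........
all cells are . at tick 4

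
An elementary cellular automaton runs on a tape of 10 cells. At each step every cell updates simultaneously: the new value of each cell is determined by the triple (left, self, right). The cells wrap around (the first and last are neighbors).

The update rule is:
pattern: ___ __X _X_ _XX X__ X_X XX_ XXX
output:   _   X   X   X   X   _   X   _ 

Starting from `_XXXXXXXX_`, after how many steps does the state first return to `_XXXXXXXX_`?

step 1: XX______XX
step 2: _XX____XX_
step 3: XXXX__XXXX
step 4: ___XXXX___
step 5: __XX__XX__
step 6: _XXXXXXXX_

6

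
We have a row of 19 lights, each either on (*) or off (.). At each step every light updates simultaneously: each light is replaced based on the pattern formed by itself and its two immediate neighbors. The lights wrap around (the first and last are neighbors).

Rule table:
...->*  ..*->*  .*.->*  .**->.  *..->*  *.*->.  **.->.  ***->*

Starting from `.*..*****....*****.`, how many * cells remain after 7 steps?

step 1: ****.***.****.***.*
step 2: ***...*...**...*...
step 3: .*.*******..*******
step 4: .*..*****.**.*****.
step 5: ****.***......***.*
step 6: ***...*.******.*...
step 7: .*.****..****..****
count of *: 13

13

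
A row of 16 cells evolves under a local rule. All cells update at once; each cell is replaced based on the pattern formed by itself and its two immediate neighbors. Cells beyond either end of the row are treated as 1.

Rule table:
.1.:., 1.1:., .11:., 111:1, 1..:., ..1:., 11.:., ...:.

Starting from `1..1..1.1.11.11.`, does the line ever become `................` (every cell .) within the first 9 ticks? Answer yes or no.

yes

................
all cells are . at tick 1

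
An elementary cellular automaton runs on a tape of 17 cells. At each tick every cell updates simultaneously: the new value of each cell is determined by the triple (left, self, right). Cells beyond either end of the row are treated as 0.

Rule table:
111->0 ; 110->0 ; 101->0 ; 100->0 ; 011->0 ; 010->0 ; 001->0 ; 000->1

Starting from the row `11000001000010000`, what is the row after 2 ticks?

11000001000010000

tick 1: 00011100011000111
tick 2: 11000001000010000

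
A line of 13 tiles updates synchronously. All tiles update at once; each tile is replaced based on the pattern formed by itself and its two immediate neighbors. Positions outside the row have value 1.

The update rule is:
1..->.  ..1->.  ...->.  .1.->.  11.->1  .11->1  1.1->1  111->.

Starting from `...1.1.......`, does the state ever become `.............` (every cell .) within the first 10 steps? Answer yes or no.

....1........
.............
all cells are . at step 2

yes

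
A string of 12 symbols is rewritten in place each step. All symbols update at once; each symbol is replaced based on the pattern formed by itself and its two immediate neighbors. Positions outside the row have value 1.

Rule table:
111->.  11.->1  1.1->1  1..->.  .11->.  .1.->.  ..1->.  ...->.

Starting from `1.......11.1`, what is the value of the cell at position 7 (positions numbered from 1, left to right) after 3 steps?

.

1........11.
1.........11
1...........
position 7 holds .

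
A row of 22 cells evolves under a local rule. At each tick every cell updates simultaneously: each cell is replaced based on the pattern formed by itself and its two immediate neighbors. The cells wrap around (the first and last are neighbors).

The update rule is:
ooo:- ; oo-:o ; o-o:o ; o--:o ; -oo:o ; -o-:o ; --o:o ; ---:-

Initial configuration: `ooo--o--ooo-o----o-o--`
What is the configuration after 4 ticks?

o-ooooooo-oooo--oooooo
ooo-----ooo--oooo-----
o-oo---oo-oooo--oo---o
ooooo-ooooo--oooooo-oo

ooooo-ooooo--oooooo-oo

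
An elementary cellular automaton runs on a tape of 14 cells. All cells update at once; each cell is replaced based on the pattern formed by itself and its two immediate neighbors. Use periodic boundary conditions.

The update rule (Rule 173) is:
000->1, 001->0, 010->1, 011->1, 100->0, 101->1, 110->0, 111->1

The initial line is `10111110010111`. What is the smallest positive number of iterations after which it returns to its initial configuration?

14

01111100011111
11111001011110
11110001111101
11100101111011
11000111110111
10010111101111
00011111011111
01011110111110
01111101111100
01111011111001
11110111110001
11101111100101
11011111000111
10111110010111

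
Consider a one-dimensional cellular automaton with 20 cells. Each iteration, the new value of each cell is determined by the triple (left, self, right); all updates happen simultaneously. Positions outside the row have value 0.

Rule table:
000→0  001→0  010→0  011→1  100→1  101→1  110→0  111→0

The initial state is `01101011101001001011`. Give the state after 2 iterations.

iteration 1: 01010110010100100110
iteration 2: 00101101001010010101

00101101001010010101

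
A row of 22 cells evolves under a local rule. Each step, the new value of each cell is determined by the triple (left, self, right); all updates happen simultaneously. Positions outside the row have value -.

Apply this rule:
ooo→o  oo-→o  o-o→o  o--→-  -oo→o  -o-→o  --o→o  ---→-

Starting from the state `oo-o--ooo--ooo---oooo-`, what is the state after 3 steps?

oooo-oooo-oooo--ooooo-
oooooooooooooo-oooooo-
ooooooooooooooooooooo-

ooooooooooooooooooooo-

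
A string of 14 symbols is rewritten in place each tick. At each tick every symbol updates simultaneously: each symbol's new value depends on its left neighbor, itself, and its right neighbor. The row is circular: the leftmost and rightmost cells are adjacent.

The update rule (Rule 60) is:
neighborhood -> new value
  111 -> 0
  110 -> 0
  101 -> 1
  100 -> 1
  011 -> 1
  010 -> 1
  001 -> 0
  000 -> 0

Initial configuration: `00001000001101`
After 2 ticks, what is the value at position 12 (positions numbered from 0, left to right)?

10001100001011
01001010001110
position 12 holds 1

1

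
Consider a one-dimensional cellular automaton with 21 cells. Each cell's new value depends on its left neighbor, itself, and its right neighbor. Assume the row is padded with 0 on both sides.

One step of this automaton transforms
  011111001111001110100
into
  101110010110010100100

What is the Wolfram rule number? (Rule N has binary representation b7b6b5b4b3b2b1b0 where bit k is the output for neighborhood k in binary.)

134

position 2: 111 → 1  (bit 7 = 1)
position 5: 110 → 0  (bit 6 = 0)
position 17: 101 → 0  (bit 5 = 0)
position 6: 100 → 0  (bit 4 = 0)
position 1: 011 → 0  (bit 3 = 0)
position 18: 010 → 1  (bit 2 = 1)
position 0: 001 → 1  (bit 1 = 1)
position 20: 000 → 0  (bit 0 = 0)
bits b7..b0 = 10000110 = 134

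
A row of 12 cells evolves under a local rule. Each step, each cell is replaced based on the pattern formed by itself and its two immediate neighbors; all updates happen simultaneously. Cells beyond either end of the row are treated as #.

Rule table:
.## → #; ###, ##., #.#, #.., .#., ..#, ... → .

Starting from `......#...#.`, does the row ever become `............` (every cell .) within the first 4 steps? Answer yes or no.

............
all cells are . at step 1

yes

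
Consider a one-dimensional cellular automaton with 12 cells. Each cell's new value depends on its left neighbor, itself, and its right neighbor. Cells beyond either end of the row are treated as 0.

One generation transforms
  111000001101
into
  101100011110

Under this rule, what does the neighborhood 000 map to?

At position 4 the neighborhood is 000; the next row has 0 there.

0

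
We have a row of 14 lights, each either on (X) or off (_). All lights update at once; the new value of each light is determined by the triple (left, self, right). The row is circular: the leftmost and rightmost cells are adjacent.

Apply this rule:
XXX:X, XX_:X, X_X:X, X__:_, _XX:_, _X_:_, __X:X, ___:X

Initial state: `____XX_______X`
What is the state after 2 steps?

step 1: _XXX_X_XXXXXX_
step 2: X_XXX_X_XXXXX_

X_XXX_X_XXXXX_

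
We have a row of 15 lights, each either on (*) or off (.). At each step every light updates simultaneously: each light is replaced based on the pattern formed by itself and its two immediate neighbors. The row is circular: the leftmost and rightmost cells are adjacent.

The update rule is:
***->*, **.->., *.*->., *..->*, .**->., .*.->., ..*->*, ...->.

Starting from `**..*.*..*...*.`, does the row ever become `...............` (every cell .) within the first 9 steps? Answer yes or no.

no

..**...**.*.*..
.*..*.*......*.
*.**...*....*.*
....*.*.*..*...
...*.....**.*..
..*.*...*....*.
.*...*.*.*..*.*
..*.*.....**...
.*...*...*..*..
step 9 is .*...*...*..*.., still not uniform .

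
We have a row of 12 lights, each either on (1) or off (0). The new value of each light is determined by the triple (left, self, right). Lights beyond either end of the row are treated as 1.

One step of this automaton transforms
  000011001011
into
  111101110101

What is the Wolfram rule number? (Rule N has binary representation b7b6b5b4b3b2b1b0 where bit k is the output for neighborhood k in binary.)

position 11: 111 → 1  (bit 7 = 1)
position 5: 110 → 1  (bit 6 = 1)
position 9: 101 → 1  (bit 5 = 1)
position 0: 100 → 1  (bit 4 = 1)
position 4: 011 → 0  (bit 3 = 0)
position 8: 010 → 0  (bit 2 = 0)
position 3: 001 → 1  (bit 1 = 1)
position 1: 000 → 1  (bit 0 = 1)
bits b7..b0 = 11110011 = 243

243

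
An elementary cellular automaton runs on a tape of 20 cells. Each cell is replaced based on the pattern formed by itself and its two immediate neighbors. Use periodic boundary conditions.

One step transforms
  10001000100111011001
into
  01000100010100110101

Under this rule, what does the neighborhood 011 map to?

1

At position 11 the neighborhood is 011; the next row has 1 there.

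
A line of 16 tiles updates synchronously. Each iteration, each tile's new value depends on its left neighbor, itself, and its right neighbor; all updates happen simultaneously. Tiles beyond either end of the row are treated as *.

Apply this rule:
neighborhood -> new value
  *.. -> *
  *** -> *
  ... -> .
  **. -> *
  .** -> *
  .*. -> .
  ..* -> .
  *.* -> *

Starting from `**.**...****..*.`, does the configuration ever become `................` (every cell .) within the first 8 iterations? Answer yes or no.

no

******..*****..*
*******.******.*
****************
****************  (fixed point — unchanged through iteration 8)
iteration 8 is ****************, still not uniform .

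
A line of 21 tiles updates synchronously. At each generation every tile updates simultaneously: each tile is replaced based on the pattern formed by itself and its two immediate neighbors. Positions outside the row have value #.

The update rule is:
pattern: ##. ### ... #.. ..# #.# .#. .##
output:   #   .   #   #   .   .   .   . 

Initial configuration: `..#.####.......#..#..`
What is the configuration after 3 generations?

#......#######..#..#.
######.......##..#...
.....#######..##..##.

.....#######..##..##.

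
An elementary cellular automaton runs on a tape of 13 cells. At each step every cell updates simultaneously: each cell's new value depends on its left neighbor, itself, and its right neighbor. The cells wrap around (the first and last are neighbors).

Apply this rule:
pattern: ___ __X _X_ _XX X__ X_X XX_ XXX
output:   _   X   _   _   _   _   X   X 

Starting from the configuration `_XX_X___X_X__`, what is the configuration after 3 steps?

X_X____X_____
______X_____X
_____X_____X_

_____X_____X_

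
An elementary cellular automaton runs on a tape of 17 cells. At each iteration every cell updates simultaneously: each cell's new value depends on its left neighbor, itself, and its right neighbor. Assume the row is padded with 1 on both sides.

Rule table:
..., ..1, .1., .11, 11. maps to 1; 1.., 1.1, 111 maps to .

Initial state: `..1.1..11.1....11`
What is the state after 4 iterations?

.11.1.1.1.1.1.11.

.11.1.111.1.1111.
.11.1.1.1.1.1..1.
.11.1.1.1.1.1.11.
.11.1.1.1.1.1.11.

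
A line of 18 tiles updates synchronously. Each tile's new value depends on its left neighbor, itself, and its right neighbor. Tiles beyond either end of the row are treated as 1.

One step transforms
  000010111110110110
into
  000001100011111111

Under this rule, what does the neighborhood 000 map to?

0

At position 1 the neighborhood is 000; the next row has 0 there.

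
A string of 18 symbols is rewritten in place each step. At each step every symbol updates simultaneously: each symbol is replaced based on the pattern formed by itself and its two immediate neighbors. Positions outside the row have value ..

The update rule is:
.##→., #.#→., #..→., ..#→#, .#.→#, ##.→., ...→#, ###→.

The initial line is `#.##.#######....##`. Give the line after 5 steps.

#..............###

step 1: #............###..
step 2: #.###########....#
step 3: #.............####
step 4: #.############....
step 5: #..............###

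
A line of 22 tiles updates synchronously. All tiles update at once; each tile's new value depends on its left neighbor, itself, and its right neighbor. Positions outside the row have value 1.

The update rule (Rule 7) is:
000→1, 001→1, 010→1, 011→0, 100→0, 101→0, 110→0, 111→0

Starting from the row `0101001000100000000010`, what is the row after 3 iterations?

0101011111111111111111

0101011011101111111110
0101000000000000000000
0101011111111111111111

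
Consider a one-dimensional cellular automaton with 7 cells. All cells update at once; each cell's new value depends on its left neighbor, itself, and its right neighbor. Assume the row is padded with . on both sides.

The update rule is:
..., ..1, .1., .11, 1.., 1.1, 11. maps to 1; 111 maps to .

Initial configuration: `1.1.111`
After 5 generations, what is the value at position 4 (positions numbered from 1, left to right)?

1

11111.1
1...111
11111.1  (repeats generation 1; period 2)
generation 5: 11111.1
position 4 holds 1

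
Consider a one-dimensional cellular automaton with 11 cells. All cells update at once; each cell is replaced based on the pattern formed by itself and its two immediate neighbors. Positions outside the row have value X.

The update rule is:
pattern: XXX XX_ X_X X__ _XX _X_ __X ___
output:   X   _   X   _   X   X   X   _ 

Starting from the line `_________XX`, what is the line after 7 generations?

__XXXXXXXXX

________XXX
_______XXXX
______XXXXX
_____XXXXXX
____XXXXXXX
___XXXXXXXX
__XXXXXXXXX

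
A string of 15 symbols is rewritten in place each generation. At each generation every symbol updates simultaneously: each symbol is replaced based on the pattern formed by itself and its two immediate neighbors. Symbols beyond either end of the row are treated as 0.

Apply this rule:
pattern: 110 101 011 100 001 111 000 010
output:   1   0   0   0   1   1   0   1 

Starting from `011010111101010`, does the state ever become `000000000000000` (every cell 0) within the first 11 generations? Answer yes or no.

no

101010011101010
101010101101010
101010100101010
101010101101010  (repeats generation 2; period 2)
generation 11: 101010100101010
generation 11 is 101010100101010, still not uniform 0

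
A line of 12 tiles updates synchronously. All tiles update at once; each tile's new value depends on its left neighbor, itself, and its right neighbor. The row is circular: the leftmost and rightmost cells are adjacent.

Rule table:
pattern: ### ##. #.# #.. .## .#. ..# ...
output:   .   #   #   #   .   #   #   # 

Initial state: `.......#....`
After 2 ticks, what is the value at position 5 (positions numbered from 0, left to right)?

.

############
............
position 5 holds .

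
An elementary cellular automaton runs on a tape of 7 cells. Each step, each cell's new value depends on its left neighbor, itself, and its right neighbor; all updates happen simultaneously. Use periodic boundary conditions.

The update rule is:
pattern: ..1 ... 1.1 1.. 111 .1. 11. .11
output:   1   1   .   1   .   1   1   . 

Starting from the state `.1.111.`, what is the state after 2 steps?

.1111..

11...11
.1111..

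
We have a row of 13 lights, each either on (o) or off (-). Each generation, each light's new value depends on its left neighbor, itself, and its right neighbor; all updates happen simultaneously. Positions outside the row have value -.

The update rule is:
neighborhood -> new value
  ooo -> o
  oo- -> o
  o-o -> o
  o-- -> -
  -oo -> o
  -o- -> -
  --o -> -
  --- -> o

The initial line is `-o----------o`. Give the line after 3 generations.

oooooooooooo-

---oooooooo--
oo-oooooooo-o
oooooooooooo-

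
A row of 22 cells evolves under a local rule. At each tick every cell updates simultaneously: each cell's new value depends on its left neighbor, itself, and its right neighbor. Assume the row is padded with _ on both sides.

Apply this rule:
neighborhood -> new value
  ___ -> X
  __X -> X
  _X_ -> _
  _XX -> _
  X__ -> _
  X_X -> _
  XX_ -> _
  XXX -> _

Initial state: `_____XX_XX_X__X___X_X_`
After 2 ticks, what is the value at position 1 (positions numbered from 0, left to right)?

_

XXXXX________X__XX____
______XXXXXXX__X___XXX
position 1 holds _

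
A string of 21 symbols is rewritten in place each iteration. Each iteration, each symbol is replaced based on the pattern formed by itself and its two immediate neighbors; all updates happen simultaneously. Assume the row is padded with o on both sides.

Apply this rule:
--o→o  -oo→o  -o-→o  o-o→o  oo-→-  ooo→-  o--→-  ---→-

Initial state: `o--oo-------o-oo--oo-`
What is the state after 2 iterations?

--oo-------oooo--oo-o
-oo-------oo----oo-oo

-oo-------oo----oo-oo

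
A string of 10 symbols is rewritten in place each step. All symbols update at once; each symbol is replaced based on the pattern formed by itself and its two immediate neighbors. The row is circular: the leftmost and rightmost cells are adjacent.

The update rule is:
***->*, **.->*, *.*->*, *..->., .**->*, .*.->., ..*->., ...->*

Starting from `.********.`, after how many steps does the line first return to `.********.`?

1

step 1: .********.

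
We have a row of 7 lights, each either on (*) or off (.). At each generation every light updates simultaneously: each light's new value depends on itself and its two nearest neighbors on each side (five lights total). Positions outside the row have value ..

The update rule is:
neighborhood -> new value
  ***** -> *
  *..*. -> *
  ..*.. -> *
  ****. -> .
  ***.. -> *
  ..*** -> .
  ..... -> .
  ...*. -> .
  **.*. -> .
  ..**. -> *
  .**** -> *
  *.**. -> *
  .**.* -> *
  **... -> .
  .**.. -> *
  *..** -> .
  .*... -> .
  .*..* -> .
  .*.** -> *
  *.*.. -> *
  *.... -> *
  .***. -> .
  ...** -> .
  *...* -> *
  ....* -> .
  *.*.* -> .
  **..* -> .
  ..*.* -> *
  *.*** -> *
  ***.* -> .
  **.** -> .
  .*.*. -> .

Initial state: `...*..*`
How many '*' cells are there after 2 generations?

4

...*.**
...****
count of *: 4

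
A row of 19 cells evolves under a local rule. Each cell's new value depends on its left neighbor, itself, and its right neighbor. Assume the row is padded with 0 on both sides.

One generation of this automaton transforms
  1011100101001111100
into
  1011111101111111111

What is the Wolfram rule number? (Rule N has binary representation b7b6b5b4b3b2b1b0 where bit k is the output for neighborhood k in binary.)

position 3: 111 → 1  (bit 7 = 1)
position 4: 110 → 1  (bit 6 = 1)
position 1: 101 → 0  (bit 5 = 0)
position 5: 100 → 1  (bit 4 = 1)
position 2: 011 → 1  (bit 3 = 1)
position 0: 010 → 1  (bit 2 = 1)
position 6: 001 → 1  (bit 1 = 1)
position 18: 000 → 1  (bit 0 = 1)
bits b7..b0 = 11011111 = 223

223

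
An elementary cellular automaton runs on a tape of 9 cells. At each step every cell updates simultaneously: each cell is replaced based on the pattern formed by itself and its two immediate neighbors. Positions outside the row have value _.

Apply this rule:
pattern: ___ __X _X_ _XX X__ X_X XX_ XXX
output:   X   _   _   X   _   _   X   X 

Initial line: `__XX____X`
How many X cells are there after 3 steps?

5

step 1: X_XX_XX__
step 2: __XX_XX_X
step 3: X_XX_XX__
count of X: 5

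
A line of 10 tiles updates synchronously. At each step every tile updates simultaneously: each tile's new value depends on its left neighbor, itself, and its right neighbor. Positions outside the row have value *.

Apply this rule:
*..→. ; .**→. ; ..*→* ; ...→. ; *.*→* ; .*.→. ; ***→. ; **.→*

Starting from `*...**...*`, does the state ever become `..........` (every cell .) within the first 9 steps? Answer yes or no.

step 1: *..*.*..*.
step 2: *.*.*..*.*
step 3: **.*..*.*.
step 4: .**..*.*.*
step 5: *.*.*.*.*.
step 6: **.*.*.*.*
step 7: .**.*.*.*.
step 8: *.**.*.*.*
step 9: **.**.*.*.
step 9 is **.**.*.*., still not uniform .

no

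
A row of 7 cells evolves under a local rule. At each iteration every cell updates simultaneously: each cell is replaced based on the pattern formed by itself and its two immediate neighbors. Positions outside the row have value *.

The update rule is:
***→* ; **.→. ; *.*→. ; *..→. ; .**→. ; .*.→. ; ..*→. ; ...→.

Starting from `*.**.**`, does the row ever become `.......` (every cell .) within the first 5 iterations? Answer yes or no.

yes

iteration 1: ......*
iteration 2: .......
all cells are . at iteration 2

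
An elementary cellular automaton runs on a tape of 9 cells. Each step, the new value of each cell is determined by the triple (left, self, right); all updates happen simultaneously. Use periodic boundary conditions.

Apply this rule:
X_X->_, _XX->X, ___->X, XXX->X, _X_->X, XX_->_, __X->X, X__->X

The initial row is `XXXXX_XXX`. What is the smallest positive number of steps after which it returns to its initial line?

18

XXXX__XXX
XXX_XXXXX
XX__XXXXX
X_XXXXXXX
__XXXXXXX
XXXXXXXX_
XXXXXXX__
XXXXXX_XX
XXXXX__XX
XXXX_XXXX
XXX__XXXX
XX_XXXXXX
X__XXXXXX
_XXXXXXXX
_XXXXXXX_
XXXXXXX_X
XXXXXX__X
XXXXX_XXX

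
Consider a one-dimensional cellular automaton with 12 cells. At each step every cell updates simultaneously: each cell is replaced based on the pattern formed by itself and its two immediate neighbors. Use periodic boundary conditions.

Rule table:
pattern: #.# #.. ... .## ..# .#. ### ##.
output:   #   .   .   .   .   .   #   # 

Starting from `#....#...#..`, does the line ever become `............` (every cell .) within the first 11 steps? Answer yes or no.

yes

............
all cells are . at step 1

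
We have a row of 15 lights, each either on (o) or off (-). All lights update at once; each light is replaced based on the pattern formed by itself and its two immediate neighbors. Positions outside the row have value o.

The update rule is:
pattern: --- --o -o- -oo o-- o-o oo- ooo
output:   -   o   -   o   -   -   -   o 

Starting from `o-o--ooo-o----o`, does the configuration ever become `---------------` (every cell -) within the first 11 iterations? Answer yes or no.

----ooo------oo
---ooo------ooo
--ooo------oooo
-ooo------ooooo
-oo------oooooo
-o------ooooooo
-------oooooooo
------ooooooooo
-----oooooooooo
----ooooooooooo
---oooooooooooo
iteration 11 is ---oooooooooooo, still not uniform -

no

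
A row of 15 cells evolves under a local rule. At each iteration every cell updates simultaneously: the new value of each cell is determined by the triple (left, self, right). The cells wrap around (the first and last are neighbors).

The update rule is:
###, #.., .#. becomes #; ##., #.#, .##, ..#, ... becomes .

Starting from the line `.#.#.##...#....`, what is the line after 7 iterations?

.#.#...#..##...
.#.##..##...#..
.#...#...#..##.
.##..##..##...#
...#...#...#..#
#..##..##..##.#
.#...#...#.....

.#...#...#.....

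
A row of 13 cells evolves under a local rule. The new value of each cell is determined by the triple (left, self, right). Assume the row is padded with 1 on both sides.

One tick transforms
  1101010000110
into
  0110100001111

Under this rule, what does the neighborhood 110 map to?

1

At position 1 the neighborhood is 110; the next row has 1 there.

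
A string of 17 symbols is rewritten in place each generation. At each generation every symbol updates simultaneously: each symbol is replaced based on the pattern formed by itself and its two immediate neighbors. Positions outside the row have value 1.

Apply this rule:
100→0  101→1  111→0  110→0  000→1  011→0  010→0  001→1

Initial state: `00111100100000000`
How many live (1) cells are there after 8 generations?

01000001001111111
10011110010000000
00100000100111111
01001111001000000
10010000010011111
00100111100100000
01001000001001111
10010011110010000
count of 1: 7

7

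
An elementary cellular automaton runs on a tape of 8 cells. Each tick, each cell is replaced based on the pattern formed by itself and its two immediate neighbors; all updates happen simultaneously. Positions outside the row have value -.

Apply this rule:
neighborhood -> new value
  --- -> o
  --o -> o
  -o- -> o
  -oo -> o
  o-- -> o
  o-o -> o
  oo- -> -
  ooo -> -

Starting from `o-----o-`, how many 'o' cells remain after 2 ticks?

oooooooo
o-------
count of o: 1

1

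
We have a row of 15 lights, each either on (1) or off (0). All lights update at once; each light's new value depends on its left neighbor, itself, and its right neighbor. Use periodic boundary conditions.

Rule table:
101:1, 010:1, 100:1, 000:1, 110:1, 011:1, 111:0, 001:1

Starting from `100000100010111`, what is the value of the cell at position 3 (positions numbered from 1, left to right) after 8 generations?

111111111111100
100000000000111
111111111111100  (repeats generation 1; period 2)
generation 8: 100000000000111
position 3 holds 0

0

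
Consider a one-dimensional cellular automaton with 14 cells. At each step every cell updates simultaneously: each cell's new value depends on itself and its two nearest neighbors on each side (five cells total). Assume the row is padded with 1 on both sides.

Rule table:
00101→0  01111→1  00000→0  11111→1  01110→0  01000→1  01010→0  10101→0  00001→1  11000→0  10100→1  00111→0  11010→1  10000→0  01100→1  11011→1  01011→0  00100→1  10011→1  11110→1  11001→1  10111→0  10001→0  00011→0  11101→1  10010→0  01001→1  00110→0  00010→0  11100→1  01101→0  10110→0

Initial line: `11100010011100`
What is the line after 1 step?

11100011100111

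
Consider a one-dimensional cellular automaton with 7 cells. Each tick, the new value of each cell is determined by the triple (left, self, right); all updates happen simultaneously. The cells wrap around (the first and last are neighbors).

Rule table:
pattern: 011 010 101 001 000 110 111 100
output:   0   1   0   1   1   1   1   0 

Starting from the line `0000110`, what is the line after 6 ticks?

1111010
0111010
1011010
1001010
1011010  (repeats tick 3; period 2)
tick 6: 1001010

1001010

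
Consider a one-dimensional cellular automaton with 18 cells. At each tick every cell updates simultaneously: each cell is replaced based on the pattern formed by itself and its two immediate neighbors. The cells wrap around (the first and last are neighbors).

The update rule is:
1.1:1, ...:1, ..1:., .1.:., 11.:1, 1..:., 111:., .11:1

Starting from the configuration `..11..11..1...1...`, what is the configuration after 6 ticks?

.11.1.1..1111111.1

1.11..11....1...11
1111..11.11...1.1.
1..1..11111.1..1.1
1.....1...11....11
1.111...1.11.11.1.
.11.1.1..1111111.1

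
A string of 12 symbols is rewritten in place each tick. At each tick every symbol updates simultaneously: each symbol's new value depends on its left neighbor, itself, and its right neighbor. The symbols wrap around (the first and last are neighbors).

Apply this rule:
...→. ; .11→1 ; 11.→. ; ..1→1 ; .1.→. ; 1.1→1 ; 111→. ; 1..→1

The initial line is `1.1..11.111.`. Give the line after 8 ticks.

1.11.11.11.1

.1.111.11..1
1.11..11.11.
.11.111.11.1
11.11..11.1.
1.11.111.1.1
.11.11..1.11
11.11.11.11.
1.11.11.11.1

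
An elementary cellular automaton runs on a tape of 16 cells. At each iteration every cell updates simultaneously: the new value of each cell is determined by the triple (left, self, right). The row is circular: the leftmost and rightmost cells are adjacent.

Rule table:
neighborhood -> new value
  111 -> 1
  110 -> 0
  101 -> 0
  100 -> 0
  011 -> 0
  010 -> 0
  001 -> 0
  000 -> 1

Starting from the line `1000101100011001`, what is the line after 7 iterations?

0010000001000000
1000111100011111
0010011001001111
0000000000000110
1111111111110000
0111111111100110
0011111111000000

0011111111000000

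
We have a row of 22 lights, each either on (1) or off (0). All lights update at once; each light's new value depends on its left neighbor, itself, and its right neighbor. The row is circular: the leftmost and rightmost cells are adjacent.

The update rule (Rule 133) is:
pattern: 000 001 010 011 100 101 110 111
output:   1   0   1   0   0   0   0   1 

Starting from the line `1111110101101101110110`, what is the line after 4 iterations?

iteration 1: 0111100100000000100000
iteration 2: 0011000101111110101111
iteration 3: 0000010100111100100110
iteration 4: 1111010100011000100000

1111010100011000100000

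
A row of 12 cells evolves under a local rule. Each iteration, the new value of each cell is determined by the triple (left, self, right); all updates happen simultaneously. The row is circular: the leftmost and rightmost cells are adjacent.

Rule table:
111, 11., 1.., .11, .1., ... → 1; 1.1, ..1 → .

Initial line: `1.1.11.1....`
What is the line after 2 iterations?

1.1.11.1111.

1.1.11.1111.
1.1.11.1111.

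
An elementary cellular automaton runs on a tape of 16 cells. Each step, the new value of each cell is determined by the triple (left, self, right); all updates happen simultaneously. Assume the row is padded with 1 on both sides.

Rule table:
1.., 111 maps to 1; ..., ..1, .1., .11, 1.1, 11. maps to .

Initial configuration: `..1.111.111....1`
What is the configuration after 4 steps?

1..1....1.....1.

1....1...1.1....
.1....1.....1...
..1....1.....1..
1..1....1.....1.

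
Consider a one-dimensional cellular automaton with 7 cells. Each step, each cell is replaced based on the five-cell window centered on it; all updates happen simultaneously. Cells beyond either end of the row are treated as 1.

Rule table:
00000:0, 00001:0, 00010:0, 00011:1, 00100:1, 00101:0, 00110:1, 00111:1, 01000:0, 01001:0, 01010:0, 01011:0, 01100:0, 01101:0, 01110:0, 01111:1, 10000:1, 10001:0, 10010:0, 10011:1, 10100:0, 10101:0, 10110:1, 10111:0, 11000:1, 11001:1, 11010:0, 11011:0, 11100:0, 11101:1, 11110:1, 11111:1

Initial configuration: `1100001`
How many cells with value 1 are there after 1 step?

step 1: 1011011
count of 1: 5

5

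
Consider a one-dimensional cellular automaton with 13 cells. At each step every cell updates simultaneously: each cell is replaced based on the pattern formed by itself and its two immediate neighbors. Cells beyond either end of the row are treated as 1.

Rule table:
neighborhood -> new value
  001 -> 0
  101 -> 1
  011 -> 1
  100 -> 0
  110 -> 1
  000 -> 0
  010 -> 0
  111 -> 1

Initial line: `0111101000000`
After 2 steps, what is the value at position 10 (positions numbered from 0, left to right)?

1111110000000
1111110000000
position 10 holds 0

0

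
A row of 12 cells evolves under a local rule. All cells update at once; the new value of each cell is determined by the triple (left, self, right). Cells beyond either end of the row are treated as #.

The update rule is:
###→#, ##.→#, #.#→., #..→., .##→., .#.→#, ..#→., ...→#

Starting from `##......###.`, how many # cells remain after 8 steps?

##.####..##.
##..###...#.
##...##.#.#.
##.#..#.#.#.
##.#..#.#.#.  (fixed point — unchanged through step 8)
count of #: 6

6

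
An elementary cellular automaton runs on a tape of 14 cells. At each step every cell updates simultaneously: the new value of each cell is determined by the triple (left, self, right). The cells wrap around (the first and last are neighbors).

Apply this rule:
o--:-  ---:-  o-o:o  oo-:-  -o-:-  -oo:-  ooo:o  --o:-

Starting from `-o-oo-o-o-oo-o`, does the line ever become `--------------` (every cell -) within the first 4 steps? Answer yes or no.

yes

o-o--o-o-o--o-
-o----o-o----o
o------o------
--------------
all cells are - at step 4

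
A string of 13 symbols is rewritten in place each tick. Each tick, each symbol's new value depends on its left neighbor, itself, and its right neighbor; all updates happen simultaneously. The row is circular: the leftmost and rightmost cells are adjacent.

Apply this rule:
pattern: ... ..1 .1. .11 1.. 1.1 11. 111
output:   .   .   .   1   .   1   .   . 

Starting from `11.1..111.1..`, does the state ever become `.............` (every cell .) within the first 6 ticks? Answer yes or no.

yes

1.1...1..1...
.1...........
.............
all cells are . at tick 3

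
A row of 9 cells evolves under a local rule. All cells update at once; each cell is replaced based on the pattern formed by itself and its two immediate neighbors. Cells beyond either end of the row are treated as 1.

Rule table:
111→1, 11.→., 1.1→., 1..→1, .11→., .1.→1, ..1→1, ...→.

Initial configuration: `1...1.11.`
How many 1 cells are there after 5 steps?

.1.11....
.1...1..1
.11.1111.
.....11..
1...1..11
count of 1: 4

4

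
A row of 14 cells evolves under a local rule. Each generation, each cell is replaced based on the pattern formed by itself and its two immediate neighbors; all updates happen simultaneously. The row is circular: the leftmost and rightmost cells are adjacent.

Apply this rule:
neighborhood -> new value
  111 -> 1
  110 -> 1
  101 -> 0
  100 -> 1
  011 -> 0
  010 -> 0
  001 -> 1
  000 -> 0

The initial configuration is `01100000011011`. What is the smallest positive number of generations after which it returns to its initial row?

00110000101001
11011001000110
01001110101010
10110110000001
10010011000010
01101101100100
10100100111010
00011011011000
00101001001100
01000110110110
10101010010011
10000001101101
11000010100100
01100100011011
00111010101001
11011000000110
01001100001010
10110110010001
10010011101010
01101101100000
10100100110000
00011011011001
10101001001110
00000110110110
00001010010011
10010001101101
11101010100100
01100000011011

28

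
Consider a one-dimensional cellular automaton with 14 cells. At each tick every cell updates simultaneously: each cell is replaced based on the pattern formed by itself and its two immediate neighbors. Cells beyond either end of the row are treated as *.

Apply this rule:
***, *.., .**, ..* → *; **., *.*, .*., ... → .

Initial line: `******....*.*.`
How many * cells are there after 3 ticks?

tick 1: *****.*..*....
tick 2: ****...**.*..*
tick 3: ***.*.**...***
count of *: 9

9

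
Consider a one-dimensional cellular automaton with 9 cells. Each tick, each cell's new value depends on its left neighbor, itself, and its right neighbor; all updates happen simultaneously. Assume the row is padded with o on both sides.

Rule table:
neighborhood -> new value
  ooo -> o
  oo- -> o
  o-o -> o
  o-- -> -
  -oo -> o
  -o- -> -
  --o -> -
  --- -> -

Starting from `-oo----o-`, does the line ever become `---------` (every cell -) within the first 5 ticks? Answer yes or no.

ooo-----o
ooo-----o  (fixed point — unchanged through tick 5)
tick 5 is ooo-----o, still not uniform -

no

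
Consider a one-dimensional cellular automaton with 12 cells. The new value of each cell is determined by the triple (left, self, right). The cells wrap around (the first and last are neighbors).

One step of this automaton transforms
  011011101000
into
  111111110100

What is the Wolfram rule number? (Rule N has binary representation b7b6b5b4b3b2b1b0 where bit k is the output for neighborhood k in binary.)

position 5: 111 → 1  (bit 7 = 1)
position 2: 110 → 1  (bit 6 = 1)
position 3: 101 → 1  (bit 5 = 1)
position 9: 100 → 1  (bit 4 = 1)
position 1: 011 → 1  (bit 3 = 1)
position 8: 010 → 0  (bit 2 = 0)
position 0: 001 → 1  (bit 1 = 1)
position 10: 000 → 0  (bit 0 = 0)
bits b7..b0 = 11111010 = 250

250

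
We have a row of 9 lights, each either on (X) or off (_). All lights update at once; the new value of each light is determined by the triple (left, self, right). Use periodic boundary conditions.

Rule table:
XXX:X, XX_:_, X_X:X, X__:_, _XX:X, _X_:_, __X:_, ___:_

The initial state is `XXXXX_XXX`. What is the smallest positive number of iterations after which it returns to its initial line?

9

iteration 1: XXXX_XXXX
iteration 2: XXX_XXXXX
iteration 3: XX_XXXXXX
iteration 4: X_XXXXXXX
iteration 5: _XXXXXXXX
iteration 6: XXXXXXXX_
iteration 7: XXXXXXX_X
iteration 8: XXXXXX_XX
iteration 9: XXXXX_XXX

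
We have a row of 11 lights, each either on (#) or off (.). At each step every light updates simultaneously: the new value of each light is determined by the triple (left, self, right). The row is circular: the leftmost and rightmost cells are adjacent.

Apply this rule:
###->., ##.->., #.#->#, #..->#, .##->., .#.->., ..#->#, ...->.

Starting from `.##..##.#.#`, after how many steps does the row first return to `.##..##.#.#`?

2

#..##..#.#.
.##..##.#.#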